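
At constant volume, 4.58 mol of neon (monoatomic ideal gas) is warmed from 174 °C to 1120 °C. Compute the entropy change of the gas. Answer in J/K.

In kelvin: T₁ = 447.15 K, T₂ = 1393.15 K. At constant volume, ΔS = nC_V ln(T₂/T₁) with C_V = 3R/2 = 12.47 J mol⁻¹ K⁻¹.
ΔS = 4.58 × 12.47 × ln(1393.15/447.15) = 64.9 J/K.

ΔS = 64.9 J/K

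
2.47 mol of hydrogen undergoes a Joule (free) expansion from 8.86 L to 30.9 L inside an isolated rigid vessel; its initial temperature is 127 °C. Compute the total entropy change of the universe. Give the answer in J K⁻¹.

No heat is exchanged and no work is done, so the ideal-gas temperature stays constant.
Entropy is a state function; using a reversible isothermal path, ΔS_gas = nR ln(V₂/V₁) = 2.47 × 8.314 × ln(30.9/8.86) = 25.7 J/K.
The insulated surroundings exchange no heat, so ΔS_surr = 0 and ΔS_universe = ΔS_gas.

ΔS_universe = 25.7 J/K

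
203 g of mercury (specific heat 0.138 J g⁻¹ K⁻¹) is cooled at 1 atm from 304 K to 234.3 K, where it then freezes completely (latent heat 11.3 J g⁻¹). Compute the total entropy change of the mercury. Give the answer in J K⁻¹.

ΔS = -17.1 J/K

Cooling step: ΔS₁ = m c ln(T_tr/T_i) = 203 × 0.138 × ln(234.3/304) = -7.296 J/K.
Phase change: ΔS₂ = −mL/T_tr = −203 × 11.3 / 234.3 = -9.79 J/K.
ΔS_total = (-7.296) + (-9.79) = -17.1 J/K.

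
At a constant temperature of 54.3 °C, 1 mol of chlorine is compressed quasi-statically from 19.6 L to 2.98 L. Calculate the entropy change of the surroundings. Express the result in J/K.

ΔS_surr = 15.7 J/K

For an isothermal ideal gas ΔS_gas = nR ln(V₂/V₁) = 1 × 8.314 × ln(2.98/19.6) = -15.7 J/K.
The process is reversible, so ΔS_surr = −ΔS_gas = 15.7 J/K and ΔS_universe = 0.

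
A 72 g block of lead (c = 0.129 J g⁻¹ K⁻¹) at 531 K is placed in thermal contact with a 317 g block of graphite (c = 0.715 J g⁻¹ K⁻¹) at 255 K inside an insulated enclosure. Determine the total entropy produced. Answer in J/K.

ΔS_total = 3.03 J/K

Energy balance: T_f = (m₁c₁T₁ + m₂c₂T₂)/(m₁c₁ + m₂c₂) = 265.86 K.
ΔS₁ = m₁c₁ ln(T_f/T₁) = 9.288 × ln(265.86/531) = -6.425 J/K.
ΔS₂ = m₂c₂ ln(T_f/T₂) = 226.655 × ln(265.86/255) = 9.457 J/K.
ΔS_total = -6.425 + 9.457 = 3.03 J/K.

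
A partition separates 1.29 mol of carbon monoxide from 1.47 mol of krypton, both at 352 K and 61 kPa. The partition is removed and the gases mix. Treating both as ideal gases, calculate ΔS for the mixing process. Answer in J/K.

Mole fractions: x_A = 1.29/2.76 = 0.467, x_B = 0.533.
ΔS_mix = −R(n_A ln x_A + n_B ln x_B) = −8.314 × (1.29 ln 0.467 + 1.47 ln 0.533) = 15.9 J/K.

ΔS_mix = 15.9 J/K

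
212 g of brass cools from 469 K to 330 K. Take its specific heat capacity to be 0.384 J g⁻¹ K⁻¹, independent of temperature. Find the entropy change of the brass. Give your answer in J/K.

ΔS = -28.6 J/K

ΔS = ∫dQ_rev/T = m c ln(T₂/T₁) = 212 × 0.384 × ln(330/469) = -28.6 J/K.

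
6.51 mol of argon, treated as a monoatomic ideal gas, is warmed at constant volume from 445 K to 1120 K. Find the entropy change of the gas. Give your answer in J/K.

ΔS = 74.9 J/K

At constant volume, ΔS = nC_V ln(T₂/T₁) with C_V = 3R/2 = 12.47 J mol⁻¹ K⁻¹.
ΔS = 6.51 × 12.47 × ln(1120/445) = 74.9 J/K.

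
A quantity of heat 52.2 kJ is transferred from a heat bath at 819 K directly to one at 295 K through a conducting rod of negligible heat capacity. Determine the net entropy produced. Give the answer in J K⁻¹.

ΔS_hot = −Q/T_H = −52200/819 = -63.74 J/K and ΔS_cold = +Q/T_C = 52200/295 = 176.9 J/K.
ΔS_total = -63.74 + 176.9 = 113 J/K, positive as the second law requires.

ΔS_total = 113 J/K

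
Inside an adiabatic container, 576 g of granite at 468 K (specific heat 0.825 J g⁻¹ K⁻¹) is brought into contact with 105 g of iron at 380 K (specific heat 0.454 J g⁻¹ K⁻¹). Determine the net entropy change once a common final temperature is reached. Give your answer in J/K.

Energy balance: T_f = (m₁c₁T₁ + m₂c₂T₂)/(m₁c₁ + m₂c₂) = 459.98 K.
ΔS₁ = m₁c₁ ln(T_f/T₁) = 475.2 × ln(459.98/468) = -8.217 J/K.
ΔS₂ = m₂c₂ ln(T_f/T₂) = 47.67 × ln(459.98/380) = 9.105 J/K.
ΔS_total = -8.217 + 9.105 = 0.888 J/K.

ΔS_total = 0.888 J/K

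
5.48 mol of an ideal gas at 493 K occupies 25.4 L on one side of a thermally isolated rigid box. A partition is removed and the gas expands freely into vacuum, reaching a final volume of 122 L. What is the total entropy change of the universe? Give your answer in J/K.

ΔS_universe = 71.5 J/K

No heat is exchanged and no work is done, so the ideal-gas temperature stays constant.
Entropy is a state function; using a reversible isothermal path, ΔS_gas = nR ln(V₂/V₁) = 5.48 × 8.314 × ln(122/25.4) = 71.5 J/K.
The insulated surroundings exchange no heat, so ΔS_surr = 0 and ΔS_universe = ΔS_gas.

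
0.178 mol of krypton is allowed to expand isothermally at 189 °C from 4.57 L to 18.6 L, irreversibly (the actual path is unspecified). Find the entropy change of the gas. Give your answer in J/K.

Entropy is a state function, so ΔS_gas depends only on the end states.
For an isothermal ideal gas ΔS_gas = nR ln(V₂/V₁) = 0.178 × 8.314 × ln(18.6/4.57) = 2.08 J/K.

ΔS_gas = 2.08 J/K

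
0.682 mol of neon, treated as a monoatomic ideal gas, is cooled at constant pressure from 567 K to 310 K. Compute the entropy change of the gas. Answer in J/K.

At constant pressure, ΔS = nC_p ln(T₂/T₁) with C_p = 5R/2 = 20.79 J mol⁻¹ K⁻¹.
ΔS = 0.682 × 20.79 × ln(310/567) = -8.56 J/K.

ΔS = -8.56 J/K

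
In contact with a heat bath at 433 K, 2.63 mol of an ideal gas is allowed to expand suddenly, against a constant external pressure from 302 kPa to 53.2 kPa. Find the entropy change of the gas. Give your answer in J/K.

Entropy is a state function, so ΔS_gas depends only on the end states.
For an isothermal ideal gas ΔS_gas = nR ln(P₁/P₂) = 2.63 × 8.314 × ln(302/53.2) = 38 J/K.

ΔS_gas = 38 J/K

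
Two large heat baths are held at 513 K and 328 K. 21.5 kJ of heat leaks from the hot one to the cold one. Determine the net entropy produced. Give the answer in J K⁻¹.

ΔS_hot = −Q/T_H = −21500/513 = -41.91 J/K and ΔS_cold = +Q/T_C = 21500/328 = 65.55 J/K.
ΔS_total = -41.91 + 65.55 = 23.6 J/K, positive as the second law requires.

ΔS_total = 23.6 J/K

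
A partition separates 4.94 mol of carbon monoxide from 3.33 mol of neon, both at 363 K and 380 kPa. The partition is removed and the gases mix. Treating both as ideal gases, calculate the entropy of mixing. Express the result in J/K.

ΔS_mix = 46.3 J/K

Mole fractions: x_A = 4.94/8.27 = 0.597, x_B = 0.403.
ΔS_mix = −R(n_A ln x_A + n_B ln x_B) = −8.314 × (4.94 ln 0.597 + 3.33 ln 0.403) = 46.3 J/K.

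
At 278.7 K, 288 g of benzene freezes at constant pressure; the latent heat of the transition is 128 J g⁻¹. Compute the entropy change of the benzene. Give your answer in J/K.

Heat released by the substance: Q = −mL = −288 × 128 = −36864 J.
At constant T, ΔS = Q_rev/T = −36864 / 278.7 = -132 J/K.

ΔS = -132 J/K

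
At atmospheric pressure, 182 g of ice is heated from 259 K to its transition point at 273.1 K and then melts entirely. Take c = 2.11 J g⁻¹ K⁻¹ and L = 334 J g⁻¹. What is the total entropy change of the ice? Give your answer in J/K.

ΔS = 243 J/K

Warming step: ΔS₁ = m c ln(T_tr/T_i) = 182 × 2.11 × ln(273.1/259) = 20.36 J/K.
Phase change: ΔS₂ = +mL/T_tr = 182 × 334 / 273.1 = 222.6 J/K.
ΔS_total = (20.36) + (222.6) = 243 J/K.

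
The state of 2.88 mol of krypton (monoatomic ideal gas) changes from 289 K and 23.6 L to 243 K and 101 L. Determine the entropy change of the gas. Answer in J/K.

ΔS = 28.6 J/K

Entropy is a state function: ΔS = nC_V ln(T₂/T₁) + nR ln(V₂/V₁), with C_V = 3R/2 = 12.47 J mol⁻¹ K⁻¹ for a monoatomic ideal gas.
ΔS = 2.88 × [12.47 × ln(243/289) + 8.314 × ln(101/23.6)] = 28.6 J/K.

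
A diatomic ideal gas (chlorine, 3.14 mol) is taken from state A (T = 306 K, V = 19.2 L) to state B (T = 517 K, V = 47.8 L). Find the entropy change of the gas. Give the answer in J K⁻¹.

ΔS = 58 J/K

Entropy is a state function: ΔS = nC_V ln(T₂/T₁) + nR ln(V₂/V₁), with C_V = 5R/2 = 20.79 J mol⁻¹ K⁻¹ for a diatomic ideal gas.
ΔS = 3.14 × [20.79 × ln(517/306) + 8.314 × ln(47.8/19.2)] = 58 J/K.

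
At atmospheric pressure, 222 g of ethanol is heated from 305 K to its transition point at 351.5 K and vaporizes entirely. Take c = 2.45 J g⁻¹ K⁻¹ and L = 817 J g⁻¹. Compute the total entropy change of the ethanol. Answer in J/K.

ΔS = 593 J/K

Warming step: ΔS₁ = m c ln(T_tr/T_i) = 222 × 2.45 × ln(351.5/305) = 77.18 J/K.
Phase change: ΔS₂ = +mL/T_tr = 222 × 817 / 351.5 = 516 J/K.
ΔS_total = (77.18) + (516) = 593 J/K.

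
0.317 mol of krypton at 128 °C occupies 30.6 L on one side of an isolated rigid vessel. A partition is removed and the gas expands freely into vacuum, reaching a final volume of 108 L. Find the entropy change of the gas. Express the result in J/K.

For an ideal gas in free expansion Q = 0 and W = 0, so T is unchanged.
Entropy is a state function; using a reversible isothermal path, ΔS_gas = nR ln(V₂/V₁) = 0.317 × 8.314 × ln(108/30.6) = 3.32 J/K.

ΔS_gas = 3.32 J/K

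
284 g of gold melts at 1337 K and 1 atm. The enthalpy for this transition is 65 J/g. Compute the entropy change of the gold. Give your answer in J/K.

Heat absorbed by the substance: Q = mL = 284 × 65 = 18460 J.
At constant T, ΔS = Q_rev/T = 18460 / 1337 = 13.8 J/K.

ΔS = 13.8 J/K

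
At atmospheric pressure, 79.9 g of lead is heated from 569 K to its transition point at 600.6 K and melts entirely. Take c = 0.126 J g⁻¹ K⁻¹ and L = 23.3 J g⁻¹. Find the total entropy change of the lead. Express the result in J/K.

ΔS = 3.64 J/K

Warming step: ΔS₁ = m c ln(T_tr/T_i) = 79.9 × 0.126 × ln(600.6/569) = 0.5441 J/K.
Phase change: ΔS₂ = +mL/T_tr = 79.9 × 23.3 / 600.6 = 3.1 J/K.
ΔS_total = (0.5441) + (3.1) = 3.64 J/K.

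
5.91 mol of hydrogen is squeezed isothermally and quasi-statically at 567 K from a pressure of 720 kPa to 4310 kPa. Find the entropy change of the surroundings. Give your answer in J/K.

For an isothermal ideal gas ΔS_gas = nR ln(P₁/P₂) = 5.91 × 8.314 × ln(720/4310) = -87.9 J/K.
The process is reversible, so ΔS_surr = −ΔS_gas = 87.9 J/K and ΔS_universe = 0.

ΔS_surr = 87.9 J/K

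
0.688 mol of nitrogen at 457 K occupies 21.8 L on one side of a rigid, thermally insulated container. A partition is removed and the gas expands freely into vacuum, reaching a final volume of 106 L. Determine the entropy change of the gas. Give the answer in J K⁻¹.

No heat is exchanged and no work is done, so the ideal-gas temperature stays constant.
Entropy is a state function; using a reversible isothermal path, ΔS_gas = nR ln(V₂/V₁) = 0.688 × 8.314 × ln(106/21.8) = 9.05 J/K.

ΔS_gas = 9.05 J/K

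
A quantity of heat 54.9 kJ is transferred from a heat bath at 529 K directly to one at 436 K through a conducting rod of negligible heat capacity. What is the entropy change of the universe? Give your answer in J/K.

ΔS_total = 22.1 J/K

ΔS_hot = −Q/T_H = −54900/529 = -103.8 J/K and ΔS_cold = +Q/T_C = 54900/436 = 125.9 J/K.
ΔS_total = -103.8 + 125.9 = 22.1 J/K, positive as the second law requires.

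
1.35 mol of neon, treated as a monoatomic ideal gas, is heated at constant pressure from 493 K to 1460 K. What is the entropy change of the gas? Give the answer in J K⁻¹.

At constant pressure, ΔS = nC_p ln(T₂/T₁) with C_p = 5R/2 = 20.79 J mol⁻¹ K⁻¹.
ΔS = 1.35 × 20.79 × ln(1460/493) = 30.5 J/K.

ΔS = 30.5 J/K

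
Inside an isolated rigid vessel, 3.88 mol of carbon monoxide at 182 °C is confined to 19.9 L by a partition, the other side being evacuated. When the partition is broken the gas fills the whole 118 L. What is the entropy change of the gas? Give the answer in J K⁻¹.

ΔS_gas = 57.4 J/K

For an ideal gas in free expansion Q = 0 and W = 0, so T is unchanged.
Entropy is a state function; using a reversible isothermal path, ΔS_gas = nR ln(V₂/V₁) = 3.88 × 8.314 × ln(118/19.9) = 57.4 J/K.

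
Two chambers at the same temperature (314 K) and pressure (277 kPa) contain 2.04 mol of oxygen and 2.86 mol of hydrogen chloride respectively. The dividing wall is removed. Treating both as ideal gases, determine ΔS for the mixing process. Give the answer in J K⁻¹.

Mole fractions: x_A = 2.04/4.9 = 0.416, x_B = 0.584.
ΔS_mix = −R(n_A ln x_A + n_B ln x_B) = −8.314 × (2.04 ln 0.416 + 2.86 ln 0.584) = 27.7 J/K.

ΔS_mix = 27.7 J/K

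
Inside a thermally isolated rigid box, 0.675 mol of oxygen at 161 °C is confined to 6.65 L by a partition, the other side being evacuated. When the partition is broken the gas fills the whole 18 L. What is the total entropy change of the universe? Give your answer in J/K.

ΔS_universe = 5.59 J/K

For an ideal gas in free expansion Q = 0 and W = 0, so T is unchanged.
Entropy is a state function; using a reversible isothermal path, ΔS_gas = nR ln(V₂/V₁) = 0.675 × 8.314 × ln(18/6.65) = 5.59 J/K.
The insulated surroundings exchange no heat, so ΔS_surr = 0 and ΔS_universe = ΔS_gas.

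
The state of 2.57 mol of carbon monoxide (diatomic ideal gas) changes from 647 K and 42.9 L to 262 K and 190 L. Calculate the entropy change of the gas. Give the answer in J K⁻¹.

Entropy is a state function: ΔS = nC_V ln(T₂/T₁) + nR ln(V₂/V₁), with C_V = 5R/2 = 20.79 J mol⁻¹ K⁻¹ for a diatomic ideal gas.
ΔS = 2.57 × [20.79 × ln(262/647) + 8.314 × ln(190/42.9)] = -16.5 J/K.

ΔS = -16.5 J/K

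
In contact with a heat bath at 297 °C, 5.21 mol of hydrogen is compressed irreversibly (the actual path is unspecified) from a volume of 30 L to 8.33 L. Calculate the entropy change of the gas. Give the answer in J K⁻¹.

Entropy is a state function, so ΔS_gas depends only on the end states.
For an isothermal ideal gas ΔS_gas = nR ln(V₂/V₁) = 5.21 × 8.314 × ln(8.33/30) = -55.5 J/K.

ΔS_gas = -55.5 J/K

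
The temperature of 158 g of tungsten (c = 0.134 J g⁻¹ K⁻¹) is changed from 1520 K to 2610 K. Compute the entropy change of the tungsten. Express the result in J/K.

ΔS = ∫dQ_rev/T = m c ln(T₂/T₁) = 158 × 0.134 × ln(2610/1520) = 11.4 J/K.

ΔS = 11.4 J/K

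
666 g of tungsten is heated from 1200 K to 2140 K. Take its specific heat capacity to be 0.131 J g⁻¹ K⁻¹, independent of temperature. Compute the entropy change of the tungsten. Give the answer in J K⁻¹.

ΔS = 50.5 J/K

ΔS = ∫dQ_rev/T = m c ln(T₂/T₁) = 666 × 0.131 × ln(2140/1200) = 50.5 J/K.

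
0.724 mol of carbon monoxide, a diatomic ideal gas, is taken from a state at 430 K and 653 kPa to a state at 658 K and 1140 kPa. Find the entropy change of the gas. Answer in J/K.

ΔS = 5.61 J/K

ΔS = nC_p ln(T₂/T₁) − nR ln(P₂/P₁), with C_p = 7R/2 = 29.1 J mol⁻¹ K⁻¹ for a diatomic ideal gas.
ΔS = 0.724 × [29.1 × ln(658/430) − 8.314 × ln(1140/653)] = 5.61 J/K.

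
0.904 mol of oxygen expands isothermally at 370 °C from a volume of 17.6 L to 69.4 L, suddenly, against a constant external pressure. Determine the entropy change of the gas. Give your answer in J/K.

Entropy is a state function, so ΔS_gas depends only on the end states.
For an isothermal ideal gas ΔS_gas = nR ln(V₂/V₁) = 0.904 × 8.314 × ln(69.4/17.6) = 10.3 J/K.

ΔS_gas = 10.3 J/K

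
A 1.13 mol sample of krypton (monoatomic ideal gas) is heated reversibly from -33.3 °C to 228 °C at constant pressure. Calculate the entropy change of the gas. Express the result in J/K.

ΔS = 17.3 J/K

In kelvin: T₁ = 239.85 K, T₂ = 501.15 K. At constant pressure, ΔS = nC_p ln(T₂/T₁) with C_p = 5R/2 = 20.79 J mol⁻¹ K⁻¹.
ΔS = 1.13 × 20.79 × ln(501.15/239.85) = 17.3 J/K.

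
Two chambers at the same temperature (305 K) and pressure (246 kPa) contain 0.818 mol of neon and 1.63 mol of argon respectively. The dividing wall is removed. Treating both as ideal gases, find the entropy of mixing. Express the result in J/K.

Mole fractions: x_A = 0.818/2.45 = 0.334, x_B = 0.666.
ΔS_mix = −R(n_A ln x_A + n_B ln x_B) = −8.314 × (0.818 ln 0.334 + 1.63 ln 0.666) = 13 J/K.

ΔS_mix = 13 J/K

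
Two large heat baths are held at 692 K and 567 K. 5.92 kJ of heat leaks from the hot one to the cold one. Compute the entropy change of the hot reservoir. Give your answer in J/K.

The hot reservoir loses heat Q, so ΔS_hot = −Q/T_H = −5920/692 = -8.55 J/K.

ΔS_hot = -8.55 J/K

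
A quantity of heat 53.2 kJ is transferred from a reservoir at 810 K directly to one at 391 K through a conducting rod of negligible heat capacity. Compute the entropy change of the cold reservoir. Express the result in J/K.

ΔS_cold = 136 J/K

The cold reservoir gains heat Q, so ΔS_cold = +Q/T_C = 53200/391 = 136 J/K.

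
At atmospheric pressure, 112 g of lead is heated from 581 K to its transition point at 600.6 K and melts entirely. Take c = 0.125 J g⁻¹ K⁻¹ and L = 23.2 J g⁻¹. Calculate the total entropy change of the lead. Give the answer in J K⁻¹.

Warming step: ΔS₁ = m c ln(T_tr/T_i) = 112 × 0.125 × ln(600.6/581) = 0.4645 J/K.
Phase change: ΔS₂ = +mL/T_tr = 112 × 23.2 / 600.6 = 4.326 J/K.
ΔS_total = (0.4645) + (4.326) = 4.79 J/K.

ΔS = 4.79 J/K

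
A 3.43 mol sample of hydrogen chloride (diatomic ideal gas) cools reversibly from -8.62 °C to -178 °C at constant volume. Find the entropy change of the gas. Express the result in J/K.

ΔS = -72.9 J/K

In kelvin: T₁ = 264.53 K, T₂ = 95.15 K. At constant volume, ΔS = nC_V ln(T₂/T₁) with C_V = 5R/2 = 20.79 J mol⁻¹ K⁻¹.
ΔS = 3.43 × 20.79 × ln(95.15/264.53) = -72.9 J/K.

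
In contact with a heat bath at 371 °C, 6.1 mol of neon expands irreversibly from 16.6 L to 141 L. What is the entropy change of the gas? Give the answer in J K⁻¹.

Entropy is a state function, so ΔS_gas depends only on the end states.
For an isothermal ideal gas ΔS_gas = nR ln(V₂/V₁) = 6.1 × 8.314 × ln(141/16.6) = 108 J/K.

ΔS_gas = 108 J/K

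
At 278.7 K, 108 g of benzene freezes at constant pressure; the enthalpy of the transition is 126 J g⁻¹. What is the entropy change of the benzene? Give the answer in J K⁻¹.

Heat released by the substance: Q = −mL = −108 × 126 = −13608 J.
At constant T, ΔS = Q_rev/T = −13608 / 278.7 = -48.8 J/K.

ΔS = -48.8 J/K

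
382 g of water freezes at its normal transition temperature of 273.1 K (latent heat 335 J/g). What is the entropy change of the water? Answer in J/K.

Heat released by the substance: Q = −mL = −382 × 335 = −127970 J.
At constant T, ΔS = Q_rev/T = −127970 / 273.1 = -469 J/K.

ΔS = -469 J/K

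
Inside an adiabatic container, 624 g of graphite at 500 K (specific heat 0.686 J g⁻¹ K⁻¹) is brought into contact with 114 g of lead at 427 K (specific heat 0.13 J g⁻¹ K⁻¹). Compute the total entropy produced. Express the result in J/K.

ΔS_total = 0.17 J/K

Energy balance: T_f = (m₁c₁T₁ + m₂c₂T₂)/(m₁c₁ + m₂c₂) = 497.56 K.
ΔS₁ = m₁c₁ ln(T_f/T₁) = 428.064 × ln(497.56/500) = -2.096 J/K.
ΔS₂ = m₂c₂ ln(T_f/T₂) = 14.82 × ln(497.56/427) = 2.266 J/K.
ΔS_total = -2.096 + 2.266 = 0.17 J/K.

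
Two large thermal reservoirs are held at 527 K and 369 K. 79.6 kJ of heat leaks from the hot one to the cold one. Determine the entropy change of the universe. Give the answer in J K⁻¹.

ΔS_hot = −Q/T_H = −79600/527 = -151 J/K and ΔS_cold = +Q/T_C = 79600/369 = 215.7 J/K.
ΔS_total = -151 + 215.7 = 64.7 J/K, positive as the second law requires.

ΔS_total = 64.7 J/K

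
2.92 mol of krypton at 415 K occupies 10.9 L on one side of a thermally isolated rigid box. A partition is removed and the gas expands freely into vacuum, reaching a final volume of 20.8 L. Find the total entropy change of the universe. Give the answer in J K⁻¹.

ΔS_universe = 15.7 J/K

No heat is exchanged and no work is done, so the ideal-gas temperature stays constant.
Entropy is a state function; using a reversible isothermal path, ΔS_gas = nR ln(V₂/V₁) = 2.92 × 8.314 × ln(20.8/10.9) = 15.7 J/K.
The insulated surroundings exchange no heat, so ΔS_surr = 0 and ΔS_universe = ΔS_gas.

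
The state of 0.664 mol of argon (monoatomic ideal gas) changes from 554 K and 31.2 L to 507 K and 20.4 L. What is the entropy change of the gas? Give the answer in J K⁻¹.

ΔS = -3.08 J/K

Entropy is a state function: ΔS = nC_V ln(T₂/T₁) + nR ln(V₂/V₁), with C_V = 3R/2 = 12.47 J mol⁻¹ K⁻¹ for a monoatomic ideal gas.
ΔS = 0.664 × [12.47 × ln(507/554) + 8.314 × ln(20.4/31.2)] = -3.08 J/K.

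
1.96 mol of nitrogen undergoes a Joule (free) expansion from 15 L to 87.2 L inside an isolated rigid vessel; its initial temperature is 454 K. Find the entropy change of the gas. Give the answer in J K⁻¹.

For an ideal gas in free expansion Q = 0 and W = 0, so T is unchanged.
Entropy is a state function; using a reversible isothermal path, ΔS_gas = nR ln(V₂/V₁) = 1.96 × 8.314 × ln(87.2/15) = 28.7 J/K.

ΔS_gas = 28.7 J/K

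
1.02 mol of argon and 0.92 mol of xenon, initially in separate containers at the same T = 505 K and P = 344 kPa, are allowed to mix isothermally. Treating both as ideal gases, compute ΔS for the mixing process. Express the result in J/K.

Mole fractions: x_A = 1.02/1.94 = 0.526, x_B = 0.474.
ΔS_mix = −R(n_A ln x_A + n_B ln x_B) = −8.314 × (1.02 ln 0.526 + 0.92 ln 0.474) = 11.2 J/K.

ΔS_mix = 11.2 J/K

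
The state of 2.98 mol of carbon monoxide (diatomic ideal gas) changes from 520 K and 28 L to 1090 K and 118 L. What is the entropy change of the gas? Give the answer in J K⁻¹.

Entropy is a state function: ΔS = nC_V ln(T₂/T₁) + nR ln(V₂/V₁), with C_V = 5R/2 = 20.79 J mol⁻¹ K⁻¹ for a diatomic ideal gas.
ΔS = 2.98 × [20.79 × ln(1090/520) + 8.314 × ln(118/28)] = 81.5 J/K.

ΔS = 81.5 J/K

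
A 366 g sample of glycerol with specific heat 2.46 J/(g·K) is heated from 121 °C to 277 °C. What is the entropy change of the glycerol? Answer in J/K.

In kelvin: T₁ = 394.15 K, T₂ = 550.15 K. ΔS = ∫dQ_rev/T = m c ln(T₂/T₁) = 366 × 2.46 × ln(550.15/394.15) = 300 J/K.

ΔS = 300 J/K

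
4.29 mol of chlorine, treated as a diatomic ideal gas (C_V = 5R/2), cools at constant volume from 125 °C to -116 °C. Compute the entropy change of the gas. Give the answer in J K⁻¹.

ΔS = -82.9 J/K

In kelvin: T₁ = 398.15 K, T₂ = 157.15 K. At constant volume, ΔS = nC_V ln(T₂/T₁) with C_V = 5R/2 = 20.79 J mol⁻¹ K⁻¹.
ΔS = 4.29 × 20.79 × ln(157.15/398.15) = -82.9 J/K.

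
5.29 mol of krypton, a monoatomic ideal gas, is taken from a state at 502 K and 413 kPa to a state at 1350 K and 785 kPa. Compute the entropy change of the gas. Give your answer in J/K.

ΔS = nC_p ln(T₂/T₁) − nR ln(P₂/P₁), with C_p = 5R/2 = 20.79 J mol⁻¹ K⁻¹ for a monoatomic ideal gas.
ΔS = 5.29 × [20.79 × ln(1350/502) − 8.314 × ln(785/413)] = 80.5 J/K.

ΔS = 80.5 J/K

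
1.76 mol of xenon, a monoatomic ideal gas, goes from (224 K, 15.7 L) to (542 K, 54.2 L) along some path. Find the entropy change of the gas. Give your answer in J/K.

Entropy is a state function: ΔS = nC_V ln(T₂/T₁) + nR ln(V₂/V₁), with C_V = 3R/2 = 12.47 J mol⁻¹ K⁻¹ for a monoatomic ideal gas.
ΔS = 1.76 × [12.47 × ln(542/224) + 8.314 × ln(54.2/15.7)] = 37.5 J/K.

ΔS = 37.5 J/K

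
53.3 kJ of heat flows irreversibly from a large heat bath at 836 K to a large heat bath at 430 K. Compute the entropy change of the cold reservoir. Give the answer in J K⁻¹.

ΔS_cold = 124 J/K

The cold reservoir gains heat Q, so ΔS_cold = +Q/T_C = 53300/430 = 124 J/K.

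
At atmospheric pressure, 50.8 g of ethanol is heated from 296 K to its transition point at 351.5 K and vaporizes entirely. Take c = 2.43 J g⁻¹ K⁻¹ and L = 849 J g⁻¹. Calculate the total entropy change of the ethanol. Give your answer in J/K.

Warming step: ΔS₁ = m c ln(T_tr/T_i) = 50.8 × 2.43 × ln(351.5/296) = 21.21 J/K.
Phase change: ΔS₂ = +mL/T_tr = 50.8 × 849 / 351.5 = 122.7 J/K.
ΔS_total = (21.21) + (122.7) = 144 J/K.

ΔS = 144 J/K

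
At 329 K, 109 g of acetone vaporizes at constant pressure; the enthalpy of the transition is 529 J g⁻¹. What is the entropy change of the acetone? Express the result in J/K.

Heat absorbed by the substance: Q = mL = 109 × 529 = 57661 J.
At constant T, ΔS = Q_rev/T = 57661 / 329 = 175 J/K.

ΔS = 175 J/K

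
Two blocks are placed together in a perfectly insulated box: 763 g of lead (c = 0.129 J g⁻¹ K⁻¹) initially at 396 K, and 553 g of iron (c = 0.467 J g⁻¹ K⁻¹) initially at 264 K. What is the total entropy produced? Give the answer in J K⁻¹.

Energy balance: T_f = (m₁c₁T₁ + m₂c₂T₂)/(m₁c₁ + m₂c₂) = 300.43 K.
ΔS₁ = m₁c₁ ln(T_f/T₁) = 98.427 × ln(300.43/396) = -27.19 J/K.
ΔS₂ = m₂c₂ ln(T_f/T₂) = 258.251 × ln(300.43/264) = 33.38 J/K.
ΔS_total = -27.19 + 33.38 = 6.19 J/K.

ΔS_total = 6.19 J/K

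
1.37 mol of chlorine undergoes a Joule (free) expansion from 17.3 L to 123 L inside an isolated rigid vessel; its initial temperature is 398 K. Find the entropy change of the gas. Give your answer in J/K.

ΔS_gas = 22.3 J/K

For an ideal gas in free expansion Q = 0 and W = 0, so T is unchanged.
Entropy is a state function; using a reversible isothermal path, ΔS_gas = nR ln(V₂/V₁) = 1.37 × 8.314 × ln(123/17.3) = 22.3 J/K.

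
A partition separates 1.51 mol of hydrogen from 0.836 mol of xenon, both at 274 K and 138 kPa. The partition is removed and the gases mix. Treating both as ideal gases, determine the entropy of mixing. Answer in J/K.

Mole fractions: x_A = 1.51/2.35 = 0.644, x_B = 0.356.
ΔS_mix = −R(n_A ln x_A + n_B ln x_B) = −8.314 × (1.51 ln 0.644 + 0.836 ln 0.356) = 12.7 J/K.

ΔS_mix = 12.7 J/K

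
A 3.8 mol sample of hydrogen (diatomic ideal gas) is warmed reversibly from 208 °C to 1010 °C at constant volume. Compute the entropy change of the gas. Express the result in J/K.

ΔS = 77.5 J/K

In kelvin: T₁ = 481.15 K, T₂ = 1283.15 K. At constant volume, ΔS = nC_V ln(T₂/T₁) with C_V = 5R/2 = 20.79 J mol⁻¹ K⁻¹.
ΔS = 3.8 × 20.79 × ln(1283.15/481.15) = 77.5 J/K.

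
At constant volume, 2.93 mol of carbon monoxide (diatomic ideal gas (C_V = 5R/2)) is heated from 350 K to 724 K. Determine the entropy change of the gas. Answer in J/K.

ΔS = 44.3 J/K

At constant volume, ΔS = nC_V ln(T₂/T₁) with C_V = 5R/2 = 20.79 J mol⁻¹ K⁻¹.
ΔS = 2.93 × 20.79 × ln(724/350) = 44.3 J/K.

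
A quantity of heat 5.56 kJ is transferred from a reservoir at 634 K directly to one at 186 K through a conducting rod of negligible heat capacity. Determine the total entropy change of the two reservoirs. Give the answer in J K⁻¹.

ΔS_total = 21.1 J/K

ΔS_hot = −Q/T_H = −5560/634 = -8.77 J/K and ΔS_cold = +Q/T_C = 5560/186 = 29.89 J/K.
ΔS_total = -8.77 + 29.89 = 21.1 J/K, positive as the second law requires.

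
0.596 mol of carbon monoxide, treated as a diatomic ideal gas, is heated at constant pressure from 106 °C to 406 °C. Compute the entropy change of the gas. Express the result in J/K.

ΔS = 10.1 J/K

In kelvin: T₁ = 379.15 K, T₂ = 679.15 K. At constant pressure, ΔS = nC_p ln(T₂/T₁) with C_p = 7R/2 = 29.1 J mol⁻¹ K⁻¹.
ΔS = 0.596 × 29.1 × ln(679.15/379.15) = 10.1 J/K.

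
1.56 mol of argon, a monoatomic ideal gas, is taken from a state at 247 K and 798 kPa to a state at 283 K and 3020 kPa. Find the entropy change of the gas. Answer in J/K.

ΔS = -12.8 J/K

ΔS = nC_p ln(T₂/T₁) − nR ln(P₂/P₁), with C_p = 5R/2 = 20.79 J mol⁻¹ K⁻¹ for a monoatomic ideal gas.
ΔS = 1.56 × [20.79 × ln(283/247) − 8.314 × ln(3020/798)] = -12.8 J/K.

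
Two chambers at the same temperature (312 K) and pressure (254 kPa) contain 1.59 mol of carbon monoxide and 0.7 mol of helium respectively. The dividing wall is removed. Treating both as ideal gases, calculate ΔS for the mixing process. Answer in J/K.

ΔS_mix = 11.7 J/K

Mole fractions: x_A = 1.59/2.29 = 0.694, x_B = 0.306.
ΔS_mix = −R(n_A ln x_A + n_B ln x_B) = −8.314 × (1.59 ln 0.694 + 0.7 ln 0.306) = 11.7 J/K.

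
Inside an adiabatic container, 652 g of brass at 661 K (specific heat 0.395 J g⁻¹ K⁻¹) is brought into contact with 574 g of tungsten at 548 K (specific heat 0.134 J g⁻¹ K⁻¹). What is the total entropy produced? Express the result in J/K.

ΔS_total = 1.01 J/K

Energy balance: T_f = (m₁c₁T₁ + m₂c₂T₂)/(m₁c₁ + m₂c₂) = 635.01 K.
ΔS₁ = m₁c₁ ln(T_f/T₁) = 257.54 × ln(635.01/661) = -10.33 J/K.
ΔS₂ = m₂c₂ ln(T_f/T₂) = 76.916 × ln(635.01/548) = 11.34 J/K.
ΔS_total = -10.33 + 11.34 = 1.01 J/K.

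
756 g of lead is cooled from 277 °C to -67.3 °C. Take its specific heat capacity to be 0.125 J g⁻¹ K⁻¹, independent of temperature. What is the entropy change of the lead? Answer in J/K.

In kelvin: T₁ = 550.15 K, T₂ = 205.85 K. ΔS = ∫dQ_rev/T = m c ln(T₂/T₁) = 756 × 0.125 × ln(205.85/550.15) = -92.9 J/K.

ΔS = -92.9 J/K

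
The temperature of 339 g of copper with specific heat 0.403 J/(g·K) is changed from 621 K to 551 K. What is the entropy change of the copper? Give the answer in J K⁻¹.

ΔS = ∫dQ_rev/T = m c ln(T₂/T₁) = 339 × 0.403 × ln(551/621) = -16.3 J/K.

ΔS = -16.3 J/K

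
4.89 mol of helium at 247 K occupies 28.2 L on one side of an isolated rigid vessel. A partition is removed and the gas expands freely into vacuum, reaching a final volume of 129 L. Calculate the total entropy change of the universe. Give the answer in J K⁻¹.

ΔS_universe = 61.8 J/K

No heat is exchanged and no work is done, so the ideal-gas temperature stays constant.
Entropy is a state function; using a reversible isothermal path, ΔS_gas = nR ln(V₂/V₁) = 4.89 × 8.314 × ln(129/28.2) = 61.8 J/K.
The insulated surroundings exchange no heat, so ΔS_surr = 0 and ΔS_universe = ΔS_gas.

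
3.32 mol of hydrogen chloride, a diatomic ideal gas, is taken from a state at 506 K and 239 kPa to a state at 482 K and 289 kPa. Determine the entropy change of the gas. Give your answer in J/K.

ΔS = -9.94 J/K

ΔS = nC_p ln(T₂/T₁) − nR ln(P₂/P₁), with C_p = 7R/2 = 29.1 J mol⁻¹ K⁻¹ for a diatomic ideal gas.
ΔS = 3.32 × [29.1 × ln(482/506) − 8.314 × ln(289/239)] = -9.94 J/K.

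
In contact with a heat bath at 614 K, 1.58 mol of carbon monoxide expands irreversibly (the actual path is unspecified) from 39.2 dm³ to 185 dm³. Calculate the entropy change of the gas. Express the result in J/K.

Entropy is a state function, so ΔS_gas depends only on the end states.
For an isothermal ideal gas ΔS_gas = nR ln(V₂/V₁) = 1.58 × 8.314 × ln(185/39.2) = 20.4 J/K.

ΔS_gas = 20.4 J/K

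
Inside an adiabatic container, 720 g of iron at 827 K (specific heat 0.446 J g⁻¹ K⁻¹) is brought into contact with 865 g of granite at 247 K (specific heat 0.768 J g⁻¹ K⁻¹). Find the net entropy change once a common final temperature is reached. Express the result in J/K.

Energy balance: T_f = (m₁c₁T₁ + m₂c₂T₂)/(m₁c₁ + m₂c₂) = 436 K.
ΔS₁ = m₁c₁ ln(T_f/T₁) = 321.12 × ln(436/827) = -205.6 J/K.
ΔS₂ = m₂c₂ ln(T_f/T₂) = 664.32 × ln(436/247) = 377.5 J/K.
ΔS_total = -205.6 + 377.5 = 172 J/K.

ΔS_total = 172 J/K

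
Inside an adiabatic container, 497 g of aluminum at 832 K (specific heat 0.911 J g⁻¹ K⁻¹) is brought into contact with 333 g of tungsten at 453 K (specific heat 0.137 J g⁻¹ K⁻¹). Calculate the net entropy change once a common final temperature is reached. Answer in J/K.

Energy balance: T_f = (m₁c₁T₁ + m₂c₂T₂)/(m₁c₁ + m₂c₂) = 797.31 K.
ΔS₁ = m₁c₁ ln(T_f/T₁) = 452.767 × ln(797.31/832) = -19.28 J/K.
ΔS₂ = m₂c₂ ln(T_f/T₂) = 45.621 × ln(797.31/453) = 25.79 J/K.
ΔS_total = -19.28 + 25.79 = 6.51 J/K.

ΔS_total = 6.51 J/K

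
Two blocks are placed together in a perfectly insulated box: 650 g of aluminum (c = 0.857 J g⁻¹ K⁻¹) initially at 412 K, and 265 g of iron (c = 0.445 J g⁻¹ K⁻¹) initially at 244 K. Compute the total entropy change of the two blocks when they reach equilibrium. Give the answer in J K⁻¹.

Energy balance: T_f = (m₁c₁T₁ + m₂c₂T₂)/(m₁c₁ + m₂c₂) = 382.65 K.
ΔS₁ = m₁c₁ ln(T_f/T₁) = 557.05 × ln(382.65/412) = -41.17 J/K.
ΔS₂ = m₂c₂ ln(T_f/T₂) = 117.925 × ln(382.65/244) = 53.06 J/K.
ΔS_total = -41.17 + 53.06 = 11.9 J/K.

ΔS_total = 11.9 J/K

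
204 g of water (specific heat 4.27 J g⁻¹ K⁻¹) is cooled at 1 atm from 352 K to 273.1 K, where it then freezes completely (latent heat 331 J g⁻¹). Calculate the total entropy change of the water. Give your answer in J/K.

ΔS = -468 J/K

Cooling step: ΔS₁ = m c ln(T_tr/T_i) = 204 × 4.27 × ln(273.1/352) = -221.1 J/K.
Phase change: ΔS₂ = −mL/T_tr = −204 × 331 / 273.1 = -247.3 J/K.
ΔS_total = (-221.1) + (-247.3) = -468 J/K.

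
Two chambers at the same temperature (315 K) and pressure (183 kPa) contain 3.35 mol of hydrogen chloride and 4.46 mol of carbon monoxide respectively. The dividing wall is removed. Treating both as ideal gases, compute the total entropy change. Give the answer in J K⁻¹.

Mole fractions: x_A = 3.35/7.81 = 0.429, x_B = 0.571.
ΔS_mix = −R(n_A ln x_A + n_B ln x_B) = −8.314 × (3.35 ln 0.429 + 4.46 ln 0.571) = 44.3 J/K.

ΔS_mix = 44.3 J/K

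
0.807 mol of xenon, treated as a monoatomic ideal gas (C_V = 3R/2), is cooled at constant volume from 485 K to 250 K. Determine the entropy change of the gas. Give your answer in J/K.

ΔS = -6.67 J/K

At constant volume, ΔS = nC_V ln(T₂/T₁) with C_V = 3R/2 = 12.47 J mol⁻¹ K⁻¹.
ΔS = 0.807 × 12.47 × ln(250/485) = -6.67 J/K.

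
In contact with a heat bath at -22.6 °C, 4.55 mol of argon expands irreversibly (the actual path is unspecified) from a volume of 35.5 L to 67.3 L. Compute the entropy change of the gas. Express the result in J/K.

ΔS_gas = 24.2 J/K

Entropy is a state function, so ΔS_gas depends only on the end states.
For an isothermal ideal gas ΔS_gas = nR ln(V₂/V₁) = 4.55 × 8.314 × ln(67.3/35.5) = 24.2 J/K.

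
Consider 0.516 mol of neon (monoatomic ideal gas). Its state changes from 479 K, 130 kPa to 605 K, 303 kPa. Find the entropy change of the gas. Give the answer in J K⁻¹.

ΔS = nC_p ln(T₂/T₁) − nR ln(P₂/P₁), with C_p = 5R/2 = 20.79 J mol⁻¹ K⁻¹ for a monoatomic ideal gas.
ΔS = 0.516 × [20.79 × ln(605/479) − 8.314 × ln(303/130)] = -1.13 J/K.

ΔS = -1.13 J/K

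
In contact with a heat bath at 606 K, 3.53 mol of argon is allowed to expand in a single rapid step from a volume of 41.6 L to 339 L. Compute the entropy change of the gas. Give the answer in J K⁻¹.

ΔS_gas = 61.6 J/K

Entropy is a state function, so ΔS_gas depends only on the end states.
For an isothermal ideal gas ΔS_gas = nR ln(V₂/V₁) = 3.53 × 8.314 × ln(339/41.6) = 61.6 J/K.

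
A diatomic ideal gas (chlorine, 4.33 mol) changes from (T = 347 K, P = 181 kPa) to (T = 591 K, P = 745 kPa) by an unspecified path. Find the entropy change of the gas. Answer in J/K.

ΔS = nC_p ln(T₂/T₁) − nR ln(P₂/P₁), with C_p = 7R/2 = 29.1 J mol⁻¹ K⁻¹ for a diatomic ideal gas.
ΔS = 4.33 × [29.1 × ln(591/347) − 8.314 × ln(745/181)] = 16.2 J/K.

ΔS = 16.2 J/K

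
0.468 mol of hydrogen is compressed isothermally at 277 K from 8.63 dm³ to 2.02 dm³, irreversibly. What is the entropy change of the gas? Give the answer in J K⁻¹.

Entropy is a state function, so ΔS_gas depends only on the end states.
For an isothermal ideal gas ΔS_gas = nR ln(V₂/V₁) = 0.468 × 8.314 × ln(2.02/8.63) = -5.65 J/K.

ΔS_gas = -5.65 J/K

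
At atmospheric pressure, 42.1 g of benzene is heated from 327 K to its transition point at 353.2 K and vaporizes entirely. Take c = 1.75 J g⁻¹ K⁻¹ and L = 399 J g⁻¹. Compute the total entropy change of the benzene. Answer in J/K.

ΔS = 53.2 J/K

Warming step: ΔS₁ = m c ln(T_tr/T_i) = 42.1 × 1.75 × ln(353.2/327) = 5.678 J/K.
Phase change: ΔS₂ = +mL/T_tr = 42.1 × 399 / 353.2 = 47.56 J/K.
ΔS_total = (5.678) + (47.56) = 53.2 J/K.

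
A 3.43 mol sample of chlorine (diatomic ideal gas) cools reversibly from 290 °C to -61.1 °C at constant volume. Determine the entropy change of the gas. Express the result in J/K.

ΔS = -69.6 J/K

In kelvin: T₁ = 563.15 K, T₂ = 212.05 K. At constant volume, ΔS = nC_V ln(T₂/T₁) with C_V = 5R/2 = 20.79 J mol⁻¹ K⁻¹.
ΔS = 3.43 × 20.79 × ln(212.05/563.15) = -69.6 J/K.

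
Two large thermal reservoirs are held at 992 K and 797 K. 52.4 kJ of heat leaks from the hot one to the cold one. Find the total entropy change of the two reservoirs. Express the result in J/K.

ΔS_hot = −Q/T_H = −52400/992 = -52.82 J/K and ΔS_cold = +Q/T_C = 52400/797 = 65.75 J/K.
ΔS_total = -52.82 + 65.75 = 12.9 J/K, positive as the second law requires.

ΔS_total = 12.9 J/K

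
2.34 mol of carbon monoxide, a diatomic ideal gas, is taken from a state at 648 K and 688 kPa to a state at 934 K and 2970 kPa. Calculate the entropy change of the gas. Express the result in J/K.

ΔS = nC_p ln(T₂/T₁) − nR ln(P₂/P₁), with C_p = 7R/2 = 29.1 J mol⁻¹ K⁻¹ for a diatomic ideal gas.
ΔS = 2.34 × [29.1 × ln(934/648) − 8.314 × ln(2970/688)] = -3.56 J/K.

ΔS = -3.56 J/K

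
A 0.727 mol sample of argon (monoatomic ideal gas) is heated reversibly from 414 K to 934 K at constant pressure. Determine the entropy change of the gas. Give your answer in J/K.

ΔS = 12.3 J/K

At constant pressure, ΔS = nC_p ln(T₂/T₁) with C_p = 5R/2 = 20.79 J mol⁻¹ K⁻¹.
ΔS = 0.727 × 20.79 × ln(934/414) = 12.3 J/K.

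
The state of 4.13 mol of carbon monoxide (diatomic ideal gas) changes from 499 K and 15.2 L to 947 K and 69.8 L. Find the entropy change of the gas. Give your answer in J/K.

Entropy is a state function: ΔS = nC_V ln(T₂/T₁) + nR ln(V₂/V₁), with C_V = 5R/2 = 20.79 J mol⁻¹ K⁻¹ for a diatomic ideal gas.
ΔS = 4.13 × [20.79 × ln(947/499) + 8.314 × ln(69.8/15.2)] = 107 J/K.

ΔS = 107 J/K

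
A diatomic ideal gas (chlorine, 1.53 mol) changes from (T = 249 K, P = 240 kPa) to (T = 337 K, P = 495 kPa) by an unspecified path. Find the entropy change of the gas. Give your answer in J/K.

ΔS = 4.26 J/K

ΔS = nC_p ln(T₂/T₁) − nR ln(P₂/P₁), with C_p = 7R/2 = 29.1 J mol⁻¹ K⁻¹ for a diatomic ideal gas.
ΔS = 1.53 × [29.1 × ln(337/249) − 8.314 × ln(495/240)] = 4.26 J/K.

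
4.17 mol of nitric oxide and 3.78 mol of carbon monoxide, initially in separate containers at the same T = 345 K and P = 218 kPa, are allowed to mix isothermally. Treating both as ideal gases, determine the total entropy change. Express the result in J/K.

Mole fractions: x_A = 4.17/7.95 = 0.525, x_B = 0.475.
ΔS_mix = −R(n_A ln x_A + n_B ln x_B) = −8.314 × (4.17 ln 0.525 + 3.78 ln 0.475) = 45.7 J/K.

ΔS_mix = 45.7 J/K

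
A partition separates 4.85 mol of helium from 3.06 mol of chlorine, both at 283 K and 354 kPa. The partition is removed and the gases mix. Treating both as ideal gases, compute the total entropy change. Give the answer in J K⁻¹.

Mole fractions: x_A = 4.85/7.91 = 0.613, x_B = 0.387.
ΔS_mix = −R(n_A ln x_A + n_B ln x_B) = −8.314 × (4.85 ln 0.613 + 3.06 ln 0.387) = 43.9 J/K.

ΔS_mix = 43.9 J/K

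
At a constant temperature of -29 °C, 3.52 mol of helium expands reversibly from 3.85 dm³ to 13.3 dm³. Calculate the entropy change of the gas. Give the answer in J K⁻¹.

ΔS_gas = 36.3 J/K

For an isothermal ideal gas ΔS_gas = nR ln(V₂/V₁) = 3.52 × 8.314 × ln(13.3/3.85) = 36.3 J/K.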